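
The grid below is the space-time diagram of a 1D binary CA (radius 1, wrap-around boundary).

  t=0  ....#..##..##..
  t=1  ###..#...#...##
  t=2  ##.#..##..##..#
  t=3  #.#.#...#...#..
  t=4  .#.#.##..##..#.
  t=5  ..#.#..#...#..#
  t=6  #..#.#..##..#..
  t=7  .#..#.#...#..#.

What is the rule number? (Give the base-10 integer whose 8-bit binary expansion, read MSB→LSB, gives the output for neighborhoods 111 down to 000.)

177

  nb ###: next=#  (t=1,i=0, bit7=1)
  nb ##.: next=.  (t=0,i=8, bit6=0)
  nb #.#: next=#  (t=2,i=2, bit5=1)
  nb #..: next=#  (t=0,i=5, bit4=1)
  nb .##: next=.  (t=0,i=7, bit3=0)
  nb .#.: next=.  (t=0,i=4, bit2=0)
  nb ..#: next=.  (t=0,i=3, bit1=0)
  nb ...: next=#  (t=0,i=0, bit0=1)
  bits 10110001 = 177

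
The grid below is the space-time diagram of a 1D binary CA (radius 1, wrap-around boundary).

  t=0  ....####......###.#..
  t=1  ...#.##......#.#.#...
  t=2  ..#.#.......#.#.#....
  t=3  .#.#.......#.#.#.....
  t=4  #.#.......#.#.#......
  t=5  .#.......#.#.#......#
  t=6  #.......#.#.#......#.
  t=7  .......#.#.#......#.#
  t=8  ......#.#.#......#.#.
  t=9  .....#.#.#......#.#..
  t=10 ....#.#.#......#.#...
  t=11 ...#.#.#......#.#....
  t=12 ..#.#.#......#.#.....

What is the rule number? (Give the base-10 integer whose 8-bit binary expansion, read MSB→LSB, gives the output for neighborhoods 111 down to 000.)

162

  nb ###: next=#  (t=0,i=5, bit7=1)
  nb ##.: next=.  (t=0,i=7, bit6=0)
  nb #.#: next=#  (t=0,i=17, bit5=1)
  nb #..: next=.  (t=0,i=8, bit4=0)
  nb .##: next=.  (t=0,i=4, bit3=0)
  nb .#.: next=.  (t=0,i=18, bit2=0)
  nb ..#: next=#  (t=0,i=3, bit1=1)
  nb ...: next=.  (t=0,i=0, bit0=0)
  bits 10100010 = 162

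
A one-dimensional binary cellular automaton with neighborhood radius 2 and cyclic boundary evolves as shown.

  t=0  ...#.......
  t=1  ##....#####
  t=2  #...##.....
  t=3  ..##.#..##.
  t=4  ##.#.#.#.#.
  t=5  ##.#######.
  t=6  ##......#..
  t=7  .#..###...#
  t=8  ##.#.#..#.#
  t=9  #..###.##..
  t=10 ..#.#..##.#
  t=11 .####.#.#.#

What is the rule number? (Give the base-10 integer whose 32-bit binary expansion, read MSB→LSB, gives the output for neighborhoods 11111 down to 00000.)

  nb #####: next=.  (t=1,i=8, bit31=0)
  nb ####.: next=#  (t=1,i=0, bit30=1)
  nb ###.#: next=.  (t=5,i=9, bit29=0)
  nb ###..: next=.  (t=1,i=1, bit28=0)
  nb ##.##: next=.  (t=5,i=2, bit27=0)
  nb ##.#.: next=.  (t=3,i=4, bit26=0)
  nb ##..#: next=.  (t=9,i=9, bit25=0)
  nb ##...: next=.  (t=1,i=2, bit24=0)
  nb #.###: next=.  (t=5,i=3, bit23=0)
  nb #.##.: next=#  (t=4,i=0, bit22=1)
  nb #.#.#: next=#  (t=4,i=3, bit21=1)
  nb #.#..: next=#  (t=3,i=5, bit20=1)
  nb #..##: next=#  (t=3,i=7, bit19=1)
  nb #..#.: next=#  (t=8,i=7, bit18=1)
  nb #...#: next=#  (t=2,i=2, bit17=1)
  nb #....: next=.  (t=0,i=5, bit16=0)
  nb .####: next=.  (t=1,i=7, bit15=0)
  nb .###.: next=#  (t=7,i=5, bit14=1)
  nb .##.#: next=#  (t=3,i=3, bit13=1)
  nb .##..: next=#  (t=2,i=5, bit12=1)
  nb .#.##: next=.  (t=4,i=10, bit11=0)
  nb .#.#.: next=#  (t=4,i=4, bit10=1)
  nb .#..#: next=.  (t=3,i=6, bit9=0)
  nb .#...: next=.  (t=0,i=4, bit8=0)
  nb ..###: next=.  (t=1,i=6, bit7=0)
  nb ..##.: next=.  (t=2,i=4, bit6=0)
  nb ..#.#: next=#  (t=7,i=10, bit5=1)
  nb ..#..: next=.  (t=0,i=3, bit4=0)
  nb ...##: next=#  (t=1,i=5, bit3=1)
  nb ...#.: next=.  (t=0,i=2, bit2=0)
  nb ....#: next=#  (t=0,i=1, bit1=1)
  nb .....: next=#  (t=0,i=0, bit0=1)
  bits 01000000011111100111010000101011 = 1082029099

1082029099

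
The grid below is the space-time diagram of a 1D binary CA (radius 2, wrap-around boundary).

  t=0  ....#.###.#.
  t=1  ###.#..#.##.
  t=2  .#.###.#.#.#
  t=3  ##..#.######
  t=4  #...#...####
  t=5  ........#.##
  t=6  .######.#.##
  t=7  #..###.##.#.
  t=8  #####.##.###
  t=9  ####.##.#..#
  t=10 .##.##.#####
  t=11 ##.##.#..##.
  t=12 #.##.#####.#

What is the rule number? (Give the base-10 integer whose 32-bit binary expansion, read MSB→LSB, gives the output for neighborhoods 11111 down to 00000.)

3430504163

  nb #####: next=#  (t=3,i=8, bit31=1)
  nb ####.: next=#  (t=3,i=0, bit30=1)
  nb ###.#: next=.  (t=0,i=8, bit29=0)
  nb ###..: next=.  (t=3,i=1, bit28=0)
  nb ##.##: next=#  (t=1,i=11, bit27=1)
  nb ##.#.: next=#  (t=0,i=9, bit26=1)
  nb ##..#: next=.  (t=3,i=2, bit25=0)
  nb ##...: next=.  (t=4,i=1, bit24=0)
  nb #.###: next=.  (t=0,i=6, bit23=0)
  nb #.##.: next=#  (t=1,i=9, bit22=1)
  nb #.#.#: next=#  (t=2,i=1, bit21=1)
  nb #.#..: next=#  (t=0,i=10, bit20=1)
  nb #..##: next=#  (t=7,i=2, bit19=1)
  nb #..#.: next=.  (t=1,i=6, bit18=0)
  nb #...#: next=.  (t=4,i=2, bit17=0)
  nb #....: next=#  (t=0,i=0, bit16=1)
  nb .####: next=.  (t=3,i=7, bit15=0)
  nb .###.: next=#  (t=0,i=7, bit14=1)
  nb .##.#: next=.  (t=1,i=10, bit13=0)
  nb .##..: next=#  (t=5,i=11, bit12=1)
  nb .#.##: next=.  (t=0,i=5, bit11=0)
  nb .#.#.: next=#  (t=2,i=0, bit10=1)
  nb .#..#: next=#  (t=1,i=5, bit9=1)
  nb .#...: next=.  (t=0,i=11, bit8=0)
  nb ..###: next=#  (t=4,i=8, bit7=1)
  nb ..##.: next=#  (t=11,i=9, bit6=1)
  nb ..#.#: next=#  (t=0,i=4, bit5=1)
  nb ..#..: next=.  (t=4,i=4, bit4=0)
  nb ...##: next=.  (t=4,i=7, bit3=0)
  nb ...#.: next=.  (t=0,i=3, bit2=0)
  nb ....#: next=#  (t=0,i=2, bit1=1)
  nb .....: next=#  (t=0,i=1, bit0=1)
  bits 11001100011110010101011011100011 = 3430504163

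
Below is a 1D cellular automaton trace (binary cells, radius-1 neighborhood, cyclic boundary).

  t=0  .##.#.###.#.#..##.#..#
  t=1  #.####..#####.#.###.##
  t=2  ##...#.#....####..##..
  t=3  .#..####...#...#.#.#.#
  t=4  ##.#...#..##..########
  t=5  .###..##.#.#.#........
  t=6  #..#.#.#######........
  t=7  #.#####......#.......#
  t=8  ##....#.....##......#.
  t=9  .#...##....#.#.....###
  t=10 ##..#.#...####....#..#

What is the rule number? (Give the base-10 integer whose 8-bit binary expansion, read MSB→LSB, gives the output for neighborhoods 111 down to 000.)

102

  nb ###: next=.  (t=0,i=7, bit7=0)
  nb ##.: next=#  (t=0,i=2, bit6=1)
  nb #.#: next=#  (t=0,i=0, bit5=1)
  nb #..: next=.  (t=0,i=13, bit4=0)
  nb .##: next=.  (t=0,i=1, bit3=0)
  nb .#.: next=#  (t=0,i=4, bit2=1)
  nb ..#: next=#  (t=0,i=14, bit1=1)
  nb ...: next=.  (t=2,i=3, bit0=0)
  bits 01100110 = 102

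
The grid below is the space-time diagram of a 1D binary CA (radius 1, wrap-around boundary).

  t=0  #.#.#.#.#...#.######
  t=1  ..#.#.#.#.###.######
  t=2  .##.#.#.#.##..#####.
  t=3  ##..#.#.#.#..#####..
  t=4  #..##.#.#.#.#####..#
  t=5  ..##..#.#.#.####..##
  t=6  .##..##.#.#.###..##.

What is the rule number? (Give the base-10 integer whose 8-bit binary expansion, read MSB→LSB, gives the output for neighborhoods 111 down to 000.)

143

  nb ###: next=#  (t=0,i=15, bit7=1)
  nb ##.: next=.  (t=0,i=0, bit6=0)
  nb #.#: next=.  (t=0,i=1, bit5=0)
  nb #..: next=.  (t=0,i=9, bit4=0)
  nb .##: next=#  (t=0,i=14, bit3=1)
  nb .#.: next=#  (t=0,i=2, bit2=1)
  nb ..#: next=#  (t=0,i=11, bit1=1)
  nb ...: next=#  (t=0,i=10, bit0=1)
  bits 10001111 = 143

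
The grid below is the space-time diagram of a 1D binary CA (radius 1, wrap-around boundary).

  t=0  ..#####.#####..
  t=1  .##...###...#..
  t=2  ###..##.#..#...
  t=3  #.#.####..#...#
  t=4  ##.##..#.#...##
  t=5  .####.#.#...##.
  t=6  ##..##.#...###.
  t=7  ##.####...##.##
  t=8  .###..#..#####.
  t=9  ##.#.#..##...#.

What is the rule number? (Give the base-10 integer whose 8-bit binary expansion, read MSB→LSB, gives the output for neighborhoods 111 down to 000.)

  ###|.  b7=0 t=0,i=3
  ##.|#  b6=1 t=0,i=6
  #.#|#  b5=1 t=0,i=7
  #..|.  b4=0 t=0,i=13
  .##|#  b3=1 t=0,i=2
  .#.|.  b2=0 t=1,i=12
  ..#|#  b1=1 t=0,i=1
  ...|.  b0=0 t=0,i=0
  bits 01101010 = 106

106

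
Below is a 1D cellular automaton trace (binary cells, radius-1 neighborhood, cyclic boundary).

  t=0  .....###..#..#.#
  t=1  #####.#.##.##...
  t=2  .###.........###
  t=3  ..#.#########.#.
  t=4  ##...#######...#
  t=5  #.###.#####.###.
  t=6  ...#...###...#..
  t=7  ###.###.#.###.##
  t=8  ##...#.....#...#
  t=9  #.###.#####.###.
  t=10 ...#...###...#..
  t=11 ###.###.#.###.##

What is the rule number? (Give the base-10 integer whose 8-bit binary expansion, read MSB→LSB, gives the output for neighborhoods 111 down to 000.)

  [7] ### => #  t=0,i=6
  [6] ##. => .  t=0,i=7
  [5] #.# => .  t=0,i=14
  [4] #.. => #  t=0,i=0
  [3] .## => .  t=0,i=5
  [2] .#. => .  t=0,i=10
  [1] ..# => #  t=0,i=4
  [0] ... => #  t=0,i=1
  bits 10010011 = 147

147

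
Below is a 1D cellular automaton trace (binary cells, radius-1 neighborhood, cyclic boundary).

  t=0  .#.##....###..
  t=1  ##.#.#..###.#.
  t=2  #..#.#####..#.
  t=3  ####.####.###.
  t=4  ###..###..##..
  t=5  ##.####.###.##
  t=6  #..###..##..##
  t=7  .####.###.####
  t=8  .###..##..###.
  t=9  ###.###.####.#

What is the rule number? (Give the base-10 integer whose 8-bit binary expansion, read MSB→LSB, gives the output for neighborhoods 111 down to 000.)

  ### -> #   bit 7 = 1  t=0,i=10
  ##. -> .   bit 6 = 0  t=0,i=4
  #.# -> .   bit 5 = 0  t=0,i=2
  #.. -> #   bit 4 = 1  t=0,i=5
  .## -> #   bit 3 = 1  t=0,i=3
  .#. -> #   bit 2 = 1  t=0,i=1
  ..# -> #   bit 1 = 1  t=0,i=0
  ... -> .   bit 0 = 0  t=0,i=6
  bits 10011110 = 158

158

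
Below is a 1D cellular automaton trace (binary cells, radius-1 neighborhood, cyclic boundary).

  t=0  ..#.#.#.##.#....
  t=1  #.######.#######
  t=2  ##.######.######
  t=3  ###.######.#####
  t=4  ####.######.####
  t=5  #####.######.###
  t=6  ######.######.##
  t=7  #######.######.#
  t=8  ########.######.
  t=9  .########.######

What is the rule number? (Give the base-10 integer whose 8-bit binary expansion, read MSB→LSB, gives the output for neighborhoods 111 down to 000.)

  nb ###: next=#  (t=1,i=3, bit7=1)
  nb ##.: next=#  (t=0,i=9, bit6=1)
  nb #.#: next=#  (t=0,i=3, bit5=1)
  nb #..: next=#  (t=0,i=12, bit4=1)
  nb .##: next=.  (t=0,i=8, bit3=0)
  nb .#.: next=#  (t=0,i=2, bit2=1)
  nb ..#: next=.  (t=0,i=1, bit1=0)
  nb ...: next=#  (t=0,i=0, bit0=1)
  bits 11110101 = 245

245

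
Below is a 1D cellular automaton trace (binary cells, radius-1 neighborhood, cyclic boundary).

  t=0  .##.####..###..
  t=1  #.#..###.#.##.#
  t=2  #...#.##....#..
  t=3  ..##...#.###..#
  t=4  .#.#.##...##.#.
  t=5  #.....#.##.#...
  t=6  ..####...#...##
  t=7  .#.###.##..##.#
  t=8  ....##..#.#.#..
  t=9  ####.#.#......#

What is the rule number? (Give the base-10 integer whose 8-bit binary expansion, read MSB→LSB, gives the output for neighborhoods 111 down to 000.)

195

  ### -> #   bit 7 = 1  t=0,i=5
  ##. -> #   bit 6 = 1  t=0,i=2
  #.# -> .   bit 5 = 0  t=0,i=3
  #.. -> .   bit 4 = 0  t=0,i=8
  .## -> .   bit 3 = 0  t=0,i=1
  .#. -> .   bit 2 = 0  t=1,i=2
  ..# -> #   bit 1 = 1  t=0,i=0
  ... -> #   bit 0 = 1  t=0,i=14
  bits 11000011 = 195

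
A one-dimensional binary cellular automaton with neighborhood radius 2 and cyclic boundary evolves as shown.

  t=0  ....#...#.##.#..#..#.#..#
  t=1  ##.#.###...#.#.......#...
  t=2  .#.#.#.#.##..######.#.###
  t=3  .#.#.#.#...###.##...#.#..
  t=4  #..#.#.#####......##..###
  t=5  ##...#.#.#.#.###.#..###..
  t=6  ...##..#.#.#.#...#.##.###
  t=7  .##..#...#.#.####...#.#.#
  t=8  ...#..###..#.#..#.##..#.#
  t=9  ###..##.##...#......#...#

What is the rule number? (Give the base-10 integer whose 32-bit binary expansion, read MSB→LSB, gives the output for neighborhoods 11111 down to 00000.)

2461737357

  nb #####: next=#  (t=2,i=15, bit31=1)
  nb ####.: next=.  (t=2,i=17, bit30=0)
  nb ###.#: next=.  (t=2,i=18, bit29=0)
  nb ###..: next=#  (t=1,i=7, bit28=1)
  nb ##.##: next=.  (t=3,i=14, bit27=0)
  nb ##.#.: next=.  (t=0,i=12, bit26=0)
  nb ##..#: next=#  (t=2,i=11, bit25=1)
  nb ##...: next=.  (t=1,i=8, bit24=0)
  nb #.###: next=#  (t=1,i=5, bit23=1)
  nb #.##.: next=.  (t=0,i=10, bit22=0)
  nb #.#.#: next=#  (t=1,i=3, bit21=1)
  nb #.#..: next=#  (t=0,i=13, bit20=1)
  nb #..##: next=#  (t=2,i=12, bit19=1)
  nb #..#.: next=.  (t=0,i=15, bit18=0)
  nb #...#: next=#  (t=0,i=6, bit17=1)
  nb #....: next=#  (t=0,i=1, bit16=1)
  nb .####: next=.  (t=2,i=14, bit15=0)
  nb .###.: next=.  (t=1,i=6, bit14=0)
  nb .##.#: next=#  (t=0,i=11, bit13=1)
  nb .##..: next=.  (t=2,i=10, bit12=0)
  nb .#.##: next=.  (t=0,i=9, bit11=0)
  nb .#.#.: next=.  (t=0,i=20, bit10=0)
  nb .#..#: next=.  (t=0,i=14, bit9=0)
  nb .#...: next=#  (t=0,i=0, bit8=1)
  nb ..###: next=#  (t=2,i=13, bit7=1)
  nb ..##.: next=.  (t=1,i=0, bit6=0)
  nb ..#.#: next=.  (t=0,i=8, bit5=0)
  nb ..#..: next=.  (t=0,i=4, bit4=0)
  nb ...##: next=#  (t=1,i=24, bit3=1)
  nb ...#.: next=#  (t=0,i=3, bit2=1)
  nb ....#: next=.  (t=0,i=2, bit1=0)
  nb .....: next=#  (t=1,i=16, bit0=1)
  bits 10010010101110110010000110001101 = 2461737357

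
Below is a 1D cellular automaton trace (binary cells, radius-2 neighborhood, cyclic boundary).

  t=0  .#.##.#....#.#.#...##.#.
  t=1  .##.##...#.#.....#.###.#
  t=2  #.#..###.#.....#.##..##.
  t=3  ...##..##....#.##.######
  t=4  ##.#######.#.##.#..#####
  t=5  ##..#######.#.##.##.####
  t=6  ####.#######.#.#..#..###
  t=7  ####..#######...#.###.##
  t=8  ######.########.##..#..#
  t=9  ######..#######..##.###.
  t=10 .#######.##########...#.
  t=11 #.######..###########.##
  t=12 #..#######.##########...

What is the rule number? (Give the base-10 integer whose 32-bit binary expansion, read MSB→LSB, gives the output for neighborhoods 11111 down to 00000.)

4144675442

  nb #####: next=#  (t=3,i=20, bit31=1)
  nb ####.: next=#  (t=3,i=22, bit30=1)
  nb ###.#: next=#  (t=1,i=21, bit29=1)
  nb ###..: next=#  (t=3,i=23, bit28=1)
  nb ##.##: next=.  (t=1,i=3, bit27=0)
  nb ##.#.: next=#  (t=0,i=5, bit26=1)
  nb ##..#: next=#  (t=2,i=19, bit25=1)
  nb ##...: next=#  (t=1,i=6, bit24=1)
  nb #.###: next=.  (t=1,i=19, bit23=0)
  nb #.##.: next=.  (t=0,i=3, bit22=0)
  nb #.#.#: next=.  (t=0,i=13, bit21=0)
  nb #.#..: next=.  (t=0,i=6, bit20=0)
  nb #..##: next=#  (t=2,i=4, bit19=1)
  nb #..#.: next=.  (t=0,i=0, bit18=0)
  nb #...#: next=#  (t=0,i=17, bit17=1)
  nb #....: next=.  (t=0,i=8, bit16=0)
  nb .####: next=#  (t=3,i=19, bit15=1)
  nb .###.: next=.  (t=1,i=20, bit14=0)
  nb .##.#: next=#  (t=0,i=4, bit13=1)
  nb .##..: next=#  (t=1,i=5, bit12=1)
  nb .#.##: next=#  (t=0,i=2, bit11=1)
  nb .#.#.: next=.  (t=0,i=12, bit10=0)
  nb .#..#: next=#  (t=0,i=23, bit9=1)
  nb .#...: next=.  (t=0,i=7, bit8=0)
  nb ..###: next=.  (t=2,i=5, bit7=0)
  nb ..##.: next=#  (t=0,i=19, bit6=1)
  nb ..#.#: next=#  (t=0,i=1, bit5=1)
  nb ..#..: next=#  (t=6,i=18, bit4=1)
  nb ...##: next=.  (t=0,i=18, bit3=0)
  nb ...#.: next=.  (t=0,i=10, bit2=0)
  nb ....#: next=#  (t=0,i=9, bit1=1)
  nb .....: next=.  (t=1,i=14, bit0=0)
  bits 11110111000010101011101001110010 = 4144675442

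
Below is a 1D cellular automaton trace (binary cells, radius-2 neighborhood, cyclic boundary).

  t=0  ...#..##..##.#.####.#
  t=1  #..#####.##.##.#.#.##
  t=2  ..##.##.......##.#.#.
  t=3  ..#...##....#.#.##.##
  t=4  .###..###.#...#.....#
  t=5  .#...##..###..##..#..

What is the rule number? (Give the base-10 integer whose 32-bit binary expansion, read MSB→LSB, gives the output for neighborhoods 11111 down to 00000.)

3317437394

  #####|#  b31=1 t=1,i=5
  ####.|#  b30=1 t=0,i=17
  ###.#|.  b29=0 t=0,i=18
  ###..|.  b28=0 t=1,i=0
  ##.##|.  b27=0 t=1,i=8
  ##.#.|#  b26=1 t=0,i=12
  ##..#|.  b25=0 t=0,i=8
  ##...|#  b24=1 t=2,i=7
  #.###|#  b23=1 t=0,i=15
  #.##.|.  b22=0 t=1,i=9
  #.#.#|#  b21=1 t=0,i=13
  #.#..|#  b20=1 t=0,i=20
  #..##|#  b19=1 t=0,i=5
  #..#.|#  b18=1 t=3,i=1
  #...#|.  b17=0 t=0,i=1
  #....|.  b16=0 t=2,i=8
  .####|.  b15=0 t=0,i=16
  .###.|.  b14=0 t=1,i=20
  .##.#|.  b13=0 t=0,i=11
  .##..|#  b12=1 t=0,i=7
  .#.##|.  b11=0 t=0,i=14
  .#.#.|.  b10=0 t=1,i=16
  .#..#|#  b9=1 t=0,i=4
  .#...|#  b8=1 t=0,i=0
  ..###|#  b7=1 t=1,i=3
  ..##.|#  b6=1 t=0,i=6
  ..#.#|.  b5=0 t=3,i=12
  ..#..|#  b4=1 t=0,i=3
  ...##|.  b3=0 t=2,i=1
  ...#.|.  b2=0 t=0,i=2
  ....#|#  b1=1 t=2,i=12
  .....|.  b0=0 t=2,i=9
  bits 11000101101111000001001111010010 = 3317437394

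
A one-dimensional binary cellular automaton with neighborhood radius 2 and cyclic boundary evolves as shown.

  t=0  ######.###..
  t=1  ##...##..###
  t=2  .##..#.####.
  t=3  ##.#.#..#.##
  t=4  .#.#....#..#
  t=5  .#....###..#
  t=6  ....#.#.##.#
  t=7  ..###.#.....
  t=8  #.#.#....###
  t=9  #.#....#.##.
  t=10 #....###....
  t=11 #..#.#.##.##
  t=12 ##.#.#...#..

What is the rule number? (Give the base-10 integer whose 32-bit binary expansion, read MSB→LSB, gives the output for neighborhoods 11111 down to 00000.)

  nb #####: next=.  (t=0,i=2, bit31=0)
  nb ####.: next=.  (t=0,i=4, bit30=0)
  nb ###.#: next=#  (t=0,i=5, bit29=1)
  nb ###..: next=#  (t=0,i=9, bit28=1)
  nb ##.##: next=#  (t=0,i=6, bit27=1)
  nb ##.#.: next=.  (t=3,i=2, bit26=0)
  nb ##..#: next=#  (t=0,i=10, bit25=1)
  nb ##...: next=#  (t=1,i=2, bit24=1)
  nb #.###: next=.  (t=0,i=7, bit23=0)
  nb #.##.: next=.  (t=6,i=8, bit22=0)
  nb #.#.#: next=#  (t=3,i=3, bit21=1)
  nb #.#..: next=.  (t=3,i=5, bit20=0)
  nb #..##: next=#  (t=0,i=11, bit19=1)
  nb #..#.: next=.  (t=2,i=4, bit18=0)
  nb #...#: next=.  (t=1,i=3, bit17=0)
  nb #....: next=.  (t=4,i=5, bit16=0)
  nb .####: next=#  (t=0,i=1, bit15=1)
  nb .###.: next=.  (t=0,i=8, bit14=0)
  nb .##.#: next=.  (t=6,i=9, bit13=0)
  nb .##..: next=.  (t=1,i=6, bit12=0)
  nb .#.##: next=.  (t=2,i=6, bit11=0)
  nb .#.#.: next=.  (t=3,i=4, bit10=0)
  nb .#..#: next=.  (t=3,i=6, bit9=0)
  nb .#...: next=.  (t=4,i=4, bit8=0)
  nb ..###: next=#  (t=0,i=0, bit7=1)
  nb ..##.: next=#  (t=1,i=5, bit6=1)
  nb ..#.#: next=#  (t=2,i=5, bit5=1)
  nb ..#..: next=#  (t=4,i=8, bit4=1)
  nb ...##: next=.  (t=1,i=4, bit3=0)
  nb ...#.: next=#  (t=4,i=7, bit2=1)
  nb ....#: next=#  (t=4,i=6, bit1=1)
  nb .....: next=#  (t=7,i=9, bit0=1)
  bits 00111011001010001000000011110111 = 992510199

992510199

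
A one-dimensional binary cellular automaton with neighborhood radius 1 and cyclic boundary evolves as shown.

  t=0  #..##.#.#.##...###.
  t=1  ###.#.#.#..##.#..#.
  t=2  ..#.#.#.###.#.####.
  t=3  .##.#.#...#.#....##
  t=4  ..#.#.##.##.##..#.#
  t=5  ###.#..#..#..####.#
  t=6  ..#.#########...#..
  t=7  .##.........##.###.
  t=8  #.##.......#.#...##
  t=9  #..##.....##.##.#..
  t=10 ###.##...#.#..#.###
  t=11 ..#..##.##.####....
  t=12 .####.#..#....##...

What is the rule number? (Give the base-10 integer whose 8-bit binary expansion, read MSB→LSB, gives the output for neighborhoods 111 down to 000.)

86

  ### -> .   bit 7 = 0  t=0,i=16
  ##. -> #   bit 6 = 1  t=0,i=4
  #.# -> .   bit 5 = 0  t=0,i=5
  #.. -> #   bit 4 = 1  t=0,i=1
  .## -> .   bit 3 = 0  t=0,i=3
  .#. -> #   bit 2 = 1  t=0,i=0
  ..# -> #   bit 1 = 1  t=0,i=2
  ... -> .   bit 0 = 0  t=0,i=13
  bits 01010110 = 86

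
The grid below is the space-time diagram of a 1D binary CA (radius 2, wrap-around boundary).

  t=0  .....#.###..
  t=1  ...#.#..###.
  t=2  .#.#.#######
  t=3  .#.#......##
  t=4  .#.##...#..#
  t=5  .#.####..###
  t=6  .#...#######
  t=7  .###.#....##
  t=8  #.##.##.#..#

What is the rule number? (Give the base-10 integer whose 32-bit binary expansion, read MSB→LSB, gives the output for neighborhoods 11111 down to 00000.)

  nb #####: next=.  (t=2,i=7, bit31=0)
  nb ####.: next=#  (t=2,i=10, bit30=1)
  nb ###.#: next=#  (t=2,i=11, bit29=1)
  nb ###..: next=#  (t=0,i=9, bit28=1)
  nb ##.##: next=#  (t=7,i=0, bit27=1)
  nb ##.#.: next=.  (t=2,i=0, bit26=0)
  nb ##..#: next=#  (t=5,i=7, bit25=1)
  nb ##...: next=#  (t=0,i=10, bit24=1)
  nb #.###: next=.  (t=0,i=7, bit23=0)
  nb #.##.: next=#  (t=4,i=3, bit22=1)
  nb #.#.#: next=#  (t=2,i=1, bit21=1)
  nb #.#..: next=#  (t=1,i=5, bit20=1)
  nb #..##: next=#  (t=1,i=7, bit19=1)
  nb #..#.: next=#  (t=4,i=10, bit18=1)
  nb #...#: next=#  (t=4,i=6, bit17=1)
  nb #....: next=.  (t=0,i=11, bit16=0)
  nb .####: next=.  (t=2,i=6, bit15=0)
  nb .###.: next=#  (t=0,i=8, bit14=1)
  nb .##.#: next=#  (t=3,i=11, bit13=1)
  nb .##..: next=#  (t=4,i=4, bit12=1)
  nb .#.##: next=.  (t=0,i=6, bit11=0)
  nb .#.#.: next=.  (t=1,i=4, bit10=0)
  nb .#..#: next=#  (t=1,i=6, bit9=1)
  nb .#...: next=#  (t=3,i=4, bit8=1)
  nb ..###: next=#  (t=1,i=8, bit7=1)
  nb ..##.: next=.  (t=3,i=10, bit6=0)
  nb ..#.#: next=#  (t=0,i=5, bit5=1)
  nb ..#..: next=.  (t=4,i=8, bit4=0)
  nb ...##: next=.  (t=3,i=9, bit3=0)
  nb ...#.: next=.  (t=0,i=4, bit2=0)
  nb ....#: next=#  (t=0,i=3, bit1=1)
  nb .....: next=.  (t=0,i=0, bit0=0)
  bits 01111011011111100111001110100010 = 2071884706

2071884706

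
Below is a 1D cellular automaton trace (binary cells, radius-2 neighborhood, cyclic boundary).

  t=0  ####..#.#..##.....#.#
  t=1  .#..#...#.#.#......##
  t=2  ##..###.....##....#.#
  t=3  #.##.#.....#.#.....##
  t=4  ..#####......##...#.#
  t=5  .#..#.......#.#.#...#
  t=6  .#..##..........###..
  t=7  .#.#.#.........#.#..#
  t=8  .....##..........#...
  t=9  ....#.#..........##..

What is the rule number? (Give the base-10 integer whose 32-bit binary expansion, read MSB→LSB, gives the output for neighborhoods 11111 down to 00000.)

  ##### -> #   bit 31 = 1  t=0,i=1
  ####. -> .   bit 30 = 0  t=0,i=2
  ###.# -> .   bit 29 = 0  t=3,i=0
  ###.. -> .   bit 28 = 0  t=0,i=3
  ##.## -> .   bit 27 = 0  t=3,i=1
  ##.#. -> #   bit 26 = 1  t=1,i=0
  ##..# -> #   bit 25 = 1  t=0,i=4
  ##... -> .   bit 24 = 0  t=0,i=13
  #.### -> #   bit 23 = 1  t=0,i=20
  #.##. -> #   bit 22 = 1  t=3,i=2
  #.#.# -> .   bit 21 = 0  t=1,i=10
  #.#.. -> #   bit 20 = 1  t=0,i=8
  #..## -> #   bit 19 = 1  t=0,i=10
  #..#. -> .   bit 18 = 0  t=0,i=5
  #...# -> #   bit 17 = 1  t=1,i=6
  #.... -> .   bit 16 = 0  t=0,i=14
  .#### -> .   bit 15 = 0  t=0,i=0
  .###. -> #   bit 14 = 1  t=2,i=0
  .##.# -> #   bit 13 = 1  t=1,i=20
  .##.. -> #   bit 12 = 1  t=0,i=12
  .#.## -> #   bit 11 = 1  t=0,i=19
  .#.#. -> .   bit 10 = 0  t=0,i=7
  .#..# -> .   bit 9 = 0  t=0,i=9
  .#... -> #   bit 8 = 1  t=1,i=5
  ..### -> .   bit 7 = 0  t=2,i=4
  ..##. -> .   bit 6 = 0  t=0,i=11
  ..#.# -> .   bit 5 = 0  t=0,i=6
  ..#.. -> #   bit 4 = 1  t=1,i=4
  ...## -> #   bit 3 = 1  t=1,i=18
  ...#. -> .   bit 2 = 0  t=0,i=17
  ....# -> .   bit 1 = 0  t=0,i=16
  ..... -> .   bit 0 = 0  t=0,i=15
  bits 10000110110110100111100100011000 = 2262464792

2262464792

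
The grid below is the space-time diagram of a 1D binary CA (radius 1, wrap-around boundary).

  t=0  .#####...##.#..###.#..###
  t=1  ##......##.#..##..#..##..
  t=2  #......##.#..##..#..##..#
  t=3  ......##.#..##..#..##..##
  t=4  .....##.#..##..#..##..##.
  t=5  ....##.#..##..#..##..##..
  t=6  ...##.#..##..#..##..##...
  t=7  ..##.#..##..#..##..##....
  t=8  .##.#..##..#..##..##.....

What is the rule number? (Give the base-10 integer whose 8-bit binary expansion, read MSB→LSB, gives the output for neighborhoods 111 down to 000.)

  [7] ### => .  t=0,i=2
  [6] ##. => .  t=0,i=5
  [5] #.# => #  t=0,i=0
  [4] #.. => .  t=0,i=6
  [3] .## => #  t=0,i=1
  [2] .#. => .  t=0,i=12
  [1] ..# => #  t=0,i=8
  [0] ... => .  t=0,i=7
  bits 00101010 = 42

42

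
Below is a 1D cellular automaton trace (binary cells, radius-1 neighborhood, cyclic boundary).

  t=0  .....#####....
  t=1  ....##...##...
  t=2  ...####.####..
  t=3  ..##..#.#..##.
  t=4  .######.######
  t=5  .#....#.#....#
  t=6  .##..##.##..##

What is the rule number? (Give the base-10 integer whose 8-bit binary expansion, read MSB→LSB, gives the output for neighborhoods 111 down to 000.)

  ###|.  b7=0 t=0,i=6
  ##.|#  b6=1 t=0,i=9
  #.#|.  b5=0 t=2,i=7
  #..|#  b4=1 t=0,i=10
  .##|#  b3=1 t=0,i=5
  .#.|#  b2=1 t=3,i=6
  ..#|#  b1=1 t=0,i=4
  ...|.  b0=0 t=0,i=0
  bits 01011110 = 94

94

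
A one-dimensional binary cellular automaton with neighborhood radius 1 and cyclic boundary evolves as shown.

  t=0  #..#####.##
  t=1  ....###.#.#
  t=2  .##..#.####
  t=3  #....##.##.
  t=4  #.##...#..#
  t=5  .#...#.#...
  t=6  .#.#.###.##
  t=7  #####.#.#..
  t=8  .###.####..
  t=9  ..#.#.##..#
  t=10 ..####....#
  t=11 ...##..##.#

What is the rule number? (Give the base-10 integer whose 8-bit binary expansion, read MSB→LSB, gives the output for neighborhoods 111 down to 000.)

165

  ###|#  b7=1 t=0,i=4
  ##.|.  b6=0 t=0,i=0
  #.#|#  b5=1 t=0,i=8
  #..|.  b4=0 t=0,i=1
  .##|.  b3=0 t=0,i=3
  .#.|#  b2=1 t=1,i=8
  ..#|.  b1=0 t=0,i=2
  ...|#  b0=1 t=1,i=1
  bits 10100101 = 165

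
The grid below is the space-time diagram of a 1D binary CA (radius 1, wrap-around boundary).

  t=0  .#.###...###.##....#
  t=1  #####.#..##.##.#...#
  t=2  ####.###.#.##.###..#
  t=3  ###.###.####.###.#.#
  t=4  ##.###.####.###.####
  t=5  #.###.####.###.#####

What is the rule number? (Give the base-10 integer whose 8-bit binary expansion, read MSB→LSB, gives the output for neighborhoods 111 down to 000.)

  nb ###: next=#  (t=0,i=4, bit7=1)
  nb ##.: next=.  (t=0,i=5, bit6=0)
  nb #.#: next=#  (t=0,i=0, bit5=1)
  nb #..: next=#  (t=0,i=6, bit4=1)
  nb .##: next=#  (t=0,i=3, bit3=1)
  nb .#.: next=#  (t=0,i=1, bit2=1)
  nb ..#: next=.  (t=0,i=8, bit1=0)
  nb ...: next=.  (t=0,i=7, bit0=0)
  bits 10111100 = 188

188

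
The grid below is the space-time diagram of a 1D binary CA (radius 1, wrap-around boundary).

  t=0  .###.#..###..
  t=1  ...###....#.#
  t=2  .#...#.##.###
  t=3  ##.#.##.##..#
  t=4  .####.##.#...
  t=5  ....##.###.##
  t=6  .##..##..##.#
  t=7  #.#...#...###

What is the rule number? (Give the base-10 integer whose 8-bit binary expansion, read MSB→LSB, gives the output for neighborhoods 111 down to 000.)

  ### -> .   bit 7 = 0  t=0,i=2
  ##. -> #   bit 6 = 1  t=0,i=3
  #.# -> #   bit 5 = 1  t=0,i=4
  #.. -> .   bit 4 = 0  t=0,i=6
  .## -> .   bit 3 = 0  t=0,i=1
  .#. -> #   bit 2 = 1  t=0,i=5
  ..# -> .   bit 1 = 0  t=0,i=0
  ... -> #   bit 0 = 1  t=0,i=12
  bits 01100101 = 101

101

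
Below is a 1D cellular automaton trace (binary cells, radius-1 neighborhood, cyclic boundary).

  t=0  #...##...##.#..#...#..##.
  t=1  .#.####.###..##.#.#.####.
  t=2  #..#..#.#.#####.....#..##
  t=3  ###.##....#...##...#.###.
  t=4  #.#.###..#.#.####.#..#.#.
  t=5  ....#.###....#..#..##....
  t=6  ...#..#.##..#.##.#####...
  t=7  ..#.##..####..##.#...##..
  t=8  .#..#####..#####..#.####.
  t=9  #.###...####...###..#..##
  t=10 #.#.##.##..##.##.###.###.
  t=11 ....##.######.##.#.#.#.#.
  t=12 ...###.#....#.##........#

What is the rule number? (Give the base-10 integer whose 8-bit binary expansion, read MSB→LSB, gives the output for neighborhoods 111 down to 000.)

  nb ###: next=.  (t=1,i=4, bit7=0)
  nb ##.: next=#  (t=0,i=5, bit6=1)
  nb #.#: next=.  (t=0,i=11, bit5=0)
  nb #..: next=#  (t=0,i=1, bit4=1)
  nb .##: next=#  (t=0,i=4, bit3=1)
  nb .#.: next=.  (t=0,i=0, bit2=0)
  nb ..#: next=#  (t=0,i=3, bit1=1)
  nb ...: next=.  (t=0,i=2, bit0=0)
  bits 01011010 = 90

90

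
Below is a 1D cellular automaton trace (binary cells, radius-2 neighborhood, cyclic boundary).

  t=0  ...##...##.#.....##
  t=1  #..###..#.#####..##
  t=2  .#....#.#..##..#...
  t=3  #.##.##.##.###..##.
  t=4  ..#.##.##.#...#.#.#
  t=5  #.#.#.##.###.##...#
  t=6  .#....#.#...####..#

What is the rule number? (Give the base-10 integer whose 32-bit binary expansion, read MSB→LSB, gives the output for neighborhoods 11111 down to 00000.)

  [31] ##### => #  t=1,i=12
  [30] ####. => .  t=1,i=13
  [29] ###.# => .  t=5,i=11
  [28] ###.. => .  t=1,i=0
  [27] ##.## => #  t=3,i=4
  [26] ##.#. => #  t=0,i=10
  [25] ##..# => #  t=1,i=1
  [24] ##... => #  t=0,i=0
  [23] #.### => .  t=1,i=10
  [22] #.##. => #  t=3,i=2
  [21] #.#.# => .  t=3,i=0
  [20] #.#.. => #  t=0,i=11
  [19] #..## => .  t=1,i=2
  [18] #..#. => .  t=1,i=7
  [17] #...# => .  t=0,i=1
  [16] #.... => #  t=0,i=13
  [15] .#### => #  t=1,i=11
  [14] .###. => .  t=1,i=4
  [13] .##.# => .  t=0,i=9
  [12] .##.. => #  t=0,i=4
  [11] .#.## => .  t=1,i=9
  [10] .#.#. => .  t=2,i=7
  [9] .#..# => #  t=2,i=9
  [8] .#... => #  t=0,i=12
  [7] ..### => .  t=1,i=3
  [6] ..##. => #  t=0,i=3
  [5] ..#.# => #  t=1,i=8
  [4] ..#.. => .  t=2,i=1
  [3] ...## => .  t=0,i=2
  [2] ...#. => #  t=2,i=0
  [1] ....# => .  t=0,i=15
  [0] ..... => #  t=0,i=14
  bits 10001111010100011001001101100101 = 2404488037

2404488037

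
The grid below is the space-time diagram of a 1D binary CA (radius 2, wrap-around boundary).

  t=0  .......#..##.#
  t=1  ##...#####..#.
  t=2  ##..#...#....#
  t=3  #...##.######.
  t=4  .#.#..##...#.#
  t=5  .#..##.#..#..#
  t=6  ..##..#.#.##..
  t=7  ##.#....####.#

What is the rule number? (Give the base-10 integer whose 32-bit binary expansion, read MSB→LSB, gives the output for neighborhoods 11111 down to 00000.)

1290361630

  nb #####: next=.  (t=1,i=7, bit31=0)
  nb ####.: next=#  (t=1,i=8, bit30=1)
  nb ###.#: next=.  (t=3,i=12, bit29=0)
  nb ###..: next=.  (t=1,i=9, bit28=0)
  nb ##.##: next=#  (t=3,i=6, bit27=1)
  nb ##.#.: next=#  (t=0,i=12, bit26=1)
  nb ##..#: next=.  (t=1,i=10, bit25=0)
  nb ##...: next=.  (t=1,i=2, bit24=0)
  nb #.###: next=#  (t=3,i=7, bit23=1)
  nb #.##.: next=#  (t=1,i=0, bit22=1)
  nb #.#.#: next=#  (t=4,i=1, bit21=1)
  nb #.#..: next=.  (t=0,i=13, bit20=0)
  nb #..##: next=#  (t=0,i=9, bit19=1)
  nb #..#.: next=.  (t=1,i=11, bit18=0)
  nb #...#: next=.  (t=1,i=3, bit17=0)
  nb #....: next=#  (t=0,i=1, bit16=1)
  nb .####: next=.  (t=1,i=6, bit15=0)
  nb .###.: next=#  (t=2,i=0, bit14=1)
  nb .##.#: next=.  (t=0,i=11, bit13=0)
  nb .##..: next=#  (t=1,i=1, bit12=1)
  nb .#.##: next=#  (t=1,i=13, bit11=1)
  nb .#.#.: next=.  (t=4,i=0, bit10=0)
  nb .#..#: next=#  (t=0,i=8, bit9=1)
  nb .#...: next=#  (t=0,i=0, bit8=1)
  nb ..###: next=.  (t=1,i=5, bit7=0)
  nb ..##.: next=.  (t=0,i=10, bit6=0)
  nb ..#.#: next=.  (t=1,i=12, bit5=0)
  nb ..#..: next=#  (t=0,i=7, bit4=1)
  nb ...##: next=#  (t=1,i=4, bit3=1)
  nb ...#.: next=#  (t=0,i=6, bit2=1)
  nb ....#: next=#  (t=0,i=5, bit1=1)
  nb .....: next=.  (t=0,i=2, bit0=0)
  bits 01001100111010010101101100011110 = 1290361630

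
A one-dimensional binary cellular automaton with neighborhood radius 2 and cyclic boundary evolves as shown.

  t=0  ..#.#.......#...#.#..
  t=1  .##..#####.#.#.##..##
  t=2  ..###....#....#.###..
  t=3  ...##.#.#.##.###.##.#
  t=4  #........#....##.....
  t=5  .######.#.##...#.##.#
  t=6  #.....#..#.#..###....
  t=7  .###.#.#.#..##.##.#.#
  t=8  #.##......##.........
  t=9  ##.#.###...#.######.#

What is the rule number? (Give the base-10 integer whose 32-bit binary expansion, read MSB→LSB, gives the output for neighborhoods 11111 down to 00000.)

  nb #####: next=.  (t=1,i=7, bit31=0)
  nb ####.: next=.  (t=1,i=8, bit30=0)
  nb ###.#: next=#  (t=1,i=9, bit29=1)
  nb ###..: next=#  (t=2,i=4, bit28=1)
  nb ##.##: next=.  (t=1,i=0, bit27=0)
  nb ##.#.: next=.  (t=1,i=10, bit26=0)
  nb ##..#: next=#  (t=1,i=3, bit25=1)
  nb ##...: next=.  (t=2,i=5, bit24=0)
  nb #.###: next=.  (t=2,i=16, bit23=0)
  nb #.##.: next=.  (t=1,i=1, bit22=0)
  nb #.#.#: next=.  (t=1,i=11, bit21=0)
  nb #.#..: next=.  (t=0,i=4, bit20=0)
  nb #..##: next=#  (t=1,i=4, bit19=1)
  nb #..#.: next=.  (t=6,i=8, bit18=0)
  nb #...#: next=.  (t=0,i=14, bit17=0)
  nb #....: next=#  (t=0,i=6, bit16=1)
  nb .####: next=.  (t=1,i=6, bit15=0)
  nb .###.: next=#  (t=2,i=3, bit14=1)
  nb .##.#: next=.  (t=1,i=20, bit13=0)
  nb .##..: next=#  (t=1,i=2, bit12=1)
  nb .#.##: next=#  (t=1,i=14, bit11=1)
  nb .#.#.: next=.  (t=0,i=3, bit10=0)
  nb .#..#: next=#  (t=6,i=7, bit9=1)
  nb .#...: next=#  (t=0,i=5, bit8=1)
  nb ..###: next=.  (t=1,i=5, bit7=0)
  nb ..##.: next=.  (t=1,i=19, bit6=0)
  nb ..#.#: next=#  (t=0,i=2, bit5=1)
  nb ..#..: next=.  (t=0,i=12, bit4=0)
  nb ...##: next=.  (t=2,i=1, bit3=0)
  nb ...#.: next=#  (t=0,i=1, bit2=1)
  nb ....#: next=.  (t=0,i=0, bit1=0)
  nb .....: next=#  (t=0,i=7, bit0=1)
  bits 00110010000010010101101100100101 = 839473957

839473957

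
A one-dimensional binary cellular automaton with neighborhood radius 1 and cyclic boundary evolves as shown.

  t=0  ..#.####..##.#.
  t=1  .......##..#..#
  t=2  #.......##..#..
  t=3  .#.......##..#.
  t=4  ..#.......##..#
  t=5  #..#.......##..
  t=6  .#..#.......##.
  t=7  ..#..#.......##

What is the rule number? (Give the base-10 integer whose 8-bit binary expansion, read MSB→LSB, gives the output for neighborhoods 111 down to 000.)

  ### -> .   bit 7 = 0  t=0,i=5
  ##. -> #   bit 6 = 1  t=0,i=7
  #.# -> .   bit 5 = 0  t=0,i=3
  #.. -> #   bit 4 = 1  t=0,i=8
  .## -> .   bit 3 = 0  t=0,i=4
  .#. -> .   bit 2 = 0  t=0,i=2
  ..# -> .   bit 1 = 0  t=0,i=1
  ... -> .   bit 0 = 0  t=0,i=0
  bits 01010000 = 80

80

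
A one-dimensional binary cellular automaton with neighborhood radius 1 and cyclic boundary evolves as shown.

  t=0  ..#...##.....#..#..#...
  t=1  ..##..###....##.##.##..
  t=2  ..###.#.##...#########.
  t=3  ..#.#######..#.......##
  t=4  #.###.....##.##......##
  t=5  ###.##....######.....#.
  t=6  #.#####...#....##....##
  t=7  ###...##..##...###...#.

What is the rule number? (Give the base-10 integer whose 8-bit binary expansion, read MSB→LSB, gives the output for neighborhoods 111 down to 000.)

124

  ### -> .   bit 7 = 0  t=1,i=7
  ##. -> #   bit 6 = 1  t=0,i=7
  #.# -> #   bit 5 = 1  t=1,i=15
  #.. -> #   bit 4 = 1  t=0,i=3
  .## -> #   bit 3 = 1  t=0,i=6
  .#. -> #   bit 2 = 1  t=0,i=2
  ..# -> .   bit 1 = 0  t=0,i=1
  ... -> .   bit 0 = 0  t=0,i=0
  bits 01111100 = 124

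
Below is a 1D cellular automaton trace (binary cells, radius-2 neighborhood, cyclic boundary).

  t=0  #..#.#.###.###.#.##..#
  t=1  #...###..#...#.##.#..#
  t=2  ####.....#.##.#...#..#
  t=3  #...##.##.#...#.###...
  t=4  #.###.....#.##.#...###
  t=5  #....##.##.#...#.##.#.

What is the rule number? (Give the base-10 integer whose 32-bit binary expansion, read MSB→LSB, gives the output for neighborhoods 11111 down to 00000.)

557030494

  nb #####: next=.  (t=2,i=1, bit31=0)
  nb ####.: next=.  (t=2,i=2, bit30=0)
  nb ###.#: next=#  (t=0,i=9, bit29=1)
  nb ###..: next=.  (t=1,i=6, bit28=0)
  nb ##.##: next=.  (t=0,i=10, bit27=0)
  nb ##.#.: next=.  (t=0,i=14, bit26=0)
  nb ##..#: next=.  (t=0,i=1, bit25=0)
  nb ##...: next=#  (t=1,i=1, bit24=1)
  nb #.###: next=.  (t=0,i=7, bit23=0)
  nb #.##.: next=.  (t=0,i=17, bit22=0)
  nb #.#.#: next=#  (t=0,i=5, bit21=1)
  nb #.#..: next=#  (t=1,i=18, bit20=1)
  nb #..##: next=.  (t=0,i=20, bit19=0)
  nb #..#.: next=.  (t=0,i=2, bit18=0)
  nb #...#: next=#  (t=1,i=2, bit17=1)
  nb #....: next=#  (t=2,i=5, bit16=1)
  nb .####: next=#  (t=2,i=0, bit15=1)
  nb .###.: next=.  (t=0,i=8, bit14=0)
  nb .##.#: next=.  (t=1,i=16, bit13=0)
  nb .##..: next=#  (t=0,i=0, bit12=1)
  nb .#.##: next=#  (t=0,i=6, bit11=1)
  nb .#.#.: next=#  (t=0,i=4, bit10=1)
  nb .#..#: next=.  (t=1,i=19, bit9=0)
  nb .#...: next=.  (t=1,i=10, bit8=0)
  nb ..###: next=.  (t=1,i=4, bit7=0)
  nb ..##.: next=#  (t=0,i=21, bit6=1)
  nb ..#.#: next=.  (t=0,i=3, bit5=0)
  nb ..#..: next=#  (t=1,i=9, bit4=1)
  nb ...##: next=#  (t=1,i=3, bit3=1)
  nb ...#.: next=#  (t=1,i=12, bit2=1)
  nb ....#: next=#  (t=2,i=7, bit1=1)
  nb .....: next=.  (t=2,i=6, bit0=0)
  bits 00100001001100111001110001011110 = 557030494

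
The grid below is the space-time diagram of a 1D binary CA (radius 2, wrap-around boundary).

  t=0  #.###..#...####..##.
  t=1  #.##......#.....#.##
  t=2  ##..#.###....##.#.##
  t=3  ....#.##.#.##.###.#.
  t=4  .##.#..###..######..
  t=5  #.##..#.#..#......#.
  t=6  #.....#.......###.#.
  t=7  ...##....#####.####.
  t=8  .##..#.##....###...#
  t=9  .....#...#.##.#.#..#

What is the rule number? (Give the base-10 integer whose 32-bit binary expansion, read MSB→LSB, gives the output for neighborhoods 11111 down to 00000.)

766009387

  #####|.  b31=0 t=4,i=14
  ####.|.  b30=0 t=0,i=13
  ###.#|#  b29=1 t=1,i=0
  ###..|.  b28=0 t=0,i=4
  ##.##|#  b27=1 t=1,i=1
  ##.#.|#  b26=1 t=0,i=19
  ##..#|.  b25=0 t=0,i=5
  ##...|#  b24=1 t=1,i=4
  #.###|#  b23=1 t=0,i=2
  #.##.|.  b22=0 t=1,i=2
  #.#.#|#  b21=1 t=0,i=0
  #.#..|.  b20=0 t=3,i=18
  #..##|#  b19=1 t=0,i=16
  #..#.|.  b18=0 t=0,i=6
  #...#|.  b17=0 t=0,i=9
  #....|.  b16=0 t=1,i=5
  .####|.  b15=0 t=0,i=12
  .###.|#  b14=1 t=0,i=3
  .##.#|#  b13=1 t=0,i=18
  .##..|.  b12=0 t=1,i=3
  .#.##|.  b11=0 t=0,i=1
  .#.#.|.  b10=0 t=5,i=7
  .#..#|.  b9=0 t=4,i=5
  .#...|.  b8=0 t=0,i=8
  ..###|.  b7=0 t=0,i=11
  ..##.|.  b6=0 t=0,i=17
  ..#.#|#  b5=1 t=1,i=16
  ..#..|.  b4=0 t=0,i=7
  ...##|#  b3=1 t=0,i=10
  ...#.|.  b2=0 t=1,i=9
  ....#|#  b1=1 t=1,i=8
  .....|#  b0=1 t=1,i=6
  bits 00101101101010000110000000101011 = 766009387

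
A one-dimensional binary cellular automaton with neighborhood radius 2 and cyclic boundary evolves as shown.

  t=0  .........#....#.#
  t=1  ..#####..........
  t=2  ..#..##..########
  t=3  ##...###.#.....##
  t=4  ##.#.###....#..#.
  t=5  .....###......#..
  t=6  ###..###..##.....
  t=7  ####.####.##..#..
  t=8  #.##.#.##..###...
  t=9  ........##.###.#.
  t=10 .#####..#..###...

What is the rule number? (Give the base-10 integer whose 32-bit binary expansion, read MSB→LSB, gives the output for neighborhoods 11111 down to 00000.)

1921405121

  ##### -> .   bit 31 = 0  t=1,i=4
  ####. -> #   bit 30 = 1  t=1,i=5
  ###.# -> #   bit 29 = 1  t=3,i=7
  ###.. -> #   bit 28 = 1  t=1,i=6
  ##.## -> .   bit 27 = 0  t=7,i=4
  ##.#. -> .   bit 26 = 0  t=3,i=8
  ##..# -> #   bit 25 = 1  t=2,i=0
  ##... -> .   bit 24 = 0  t=1,i=7
  #.### -> #   bit 23 = 1  t=4,i=5
  #.##. -> .   bit 22 = 0  t=4,i=0
  #.#.# -> .   bit 21 = 0  t=4,i=3
  #.#.. -> .   bit 20 = 0  t=0,i=16
  #..## -> .   bit 19 = 0  t=2,i=4
  #..#. -> #   bit 18 = 1  t=2,i=1
  #...# -> #   bit 17 = 1  t=3,i=3
  #.... -> .   bit 16 = 0  t=0,i=1
  .#### -> .   bit 15 = 0  t=1,i=3
  .###. -> #   bit 14 = 1  t=3,i=6
  .##.# -> .   bit 13 = 0  t=4,i=1
  .##.. -> #   bit 12 = 1  t=2,i=6
  .#.## -> .   bit 11 = 0  t=4,i=4
  .#.#. -> .   bit 10 = 0  t=0,i=15
  .#..# -> .   bit 9 = 0  t=2,i=3
  .#... -> .   bit 8 = 0  t=0,i=0
  ..### -> #   bit 7 = 1  t=1,i=2
  ..##. -> #   bit 6 = 1  t=2,i=5
  ..#.# -> .   bit 5 = 0  t=0,i=14
  ..#.. -> .   bit 4 = 0  t=0,i=9
  ...## -> .   bit 3 = 0  t=1,i=1
  ...#. -> .   bit 2 = 0  t=0,i=8
  ....# -> .   bit 1 = 0  t=0,i=7
  ..... -> #   bit 0 = 1  t=0,i=2
  bits 01110010100001100101000011000001 = 1921405121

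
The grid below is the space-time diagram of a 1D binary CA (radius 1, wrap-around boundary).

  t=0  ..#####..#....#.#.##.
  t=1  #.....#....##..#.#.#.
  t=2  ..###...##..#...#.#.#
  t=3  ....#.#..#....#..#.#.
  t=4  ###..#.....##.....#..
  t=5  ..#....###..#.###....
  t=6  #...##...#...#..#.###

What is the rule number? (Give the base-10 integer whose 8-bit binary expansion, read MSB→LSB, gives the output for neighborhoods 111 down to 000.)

97

  ###|.  b7=0 t=0,i=3
  ##.|#  b6=1 t=0,i=6
  #.#|#  b5=1 t=0,i=15
  #..|.  b4=0 t=0,i=7
  .##|.  b3=0 t=0,i=2
  .#.|.  b2=0 t=0,i=9
  ..#|.  b1=0 t=0,i=1
  ...|#  b0=1 t=0,i=0
  bits 01100001 = 97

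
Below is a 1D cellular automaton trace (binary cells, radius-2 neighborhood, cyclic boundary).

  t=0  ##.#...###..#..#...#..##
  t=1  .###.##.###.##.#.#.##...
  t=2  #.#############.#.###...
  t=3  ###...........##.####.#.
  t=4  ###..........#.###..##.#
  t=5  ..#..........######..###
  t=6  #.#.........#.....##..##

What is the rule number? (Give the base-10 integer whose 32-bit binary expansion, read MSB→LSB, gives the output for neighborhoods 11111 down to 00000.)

1053982264

  [31] ##### => .  t=2,i=4
  [30] ####. => .  t=0,i=0
  [29] ###.# => #  t=0,i=1
  [28] ###.. => #  t=0,i=9
  [27] ##.## => #  t=1,i=4
  [26] ##.#. => #  t=0,i=2
  [25] ##..# => #  t=0,i=10
  [24] ##... => .  t=1,i=21
  [23] #.### => #  t=1,i=8
  [22] #.##. => #  t=1,i=5
  [21] #.#.# => .  t=1,i=15
  [20] #.#.. => #  t=0,i=3
  [19] #..## => .  t=0,i=21
  [18] #..#. => .  t=0,i=11
  [17] #...# => #  t=0,i=5
  [16] #.... => .  t=1,i=22
  [15] .#### => .  t=0,i=23
  [14] .###. => #  t=0,i=8
  [13] .##.# => #  t=1,i=6
  [12] .##.. => #  t=1,i=20
  [11] .#.## => #  t=1,i=18
  [10] .#.#. => #  t=1,i=16
  [9] .#..# => #  t=0,i=13
  [8] .#... => .  t=0,i=4
  [7] ..### => .  t=0,i=7
  [6] ..##. => .  t=3,i=14
  [5] ..#.# => #  t=2,i=0
  [4] ..#.. => #  t=0,i=12
  [3] ...## => #  t=0,i=6
  [2] ...#. => .  t=0,i=18
  [1] ....# => .  t=1,i=23
  [0] ..... => .  t=3,i=5
  bits 00111110110100100111111000111000 = 1053982264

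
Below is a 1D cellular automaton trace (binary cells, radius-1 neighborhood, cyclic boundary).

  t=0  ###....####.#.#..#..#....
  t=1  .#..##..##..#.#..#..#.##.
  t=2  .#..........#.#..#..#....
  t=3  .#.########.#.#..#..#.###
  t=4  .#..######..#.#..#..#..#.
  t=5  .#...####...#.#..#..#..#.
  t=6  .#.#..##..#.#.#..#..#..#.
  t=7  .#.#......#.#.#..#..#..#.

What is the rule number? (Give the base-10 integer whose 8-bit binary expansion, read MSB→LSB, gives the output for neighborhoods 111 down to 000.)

133

  nb ###: next=#  (t=0,i=1, bit7=1)
  nb ##.: next=.  (t=0,i=2, bit6=0)
  nb #.#: next=.  (t=0,i=11, bit5=0)
  nb #..: next=.  (t=0,i=3, bit4=0)
  nb .##: next=.  (t=0,i=0, bit3=0)
  nb .#.: next=#  (t=0,i=12, bit2=1)
  nb ..#: next=.  (t=0,i=6, bit1=0)
  nb ...: next=#  (t=0,i=4, bit0=1)
  bits 10000101 = 133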